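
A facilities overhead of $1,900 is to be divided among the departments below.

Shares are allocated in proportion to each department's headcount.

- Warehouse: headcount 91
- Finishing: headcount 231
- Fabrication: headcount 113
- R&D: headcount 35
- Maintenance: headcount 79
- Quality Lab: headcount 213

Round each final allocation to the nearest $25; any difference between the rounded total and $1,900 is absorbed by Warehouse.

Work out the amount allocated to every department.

Warehouse: $250 · Finishing: $575 · Fabrication: $275 · R&D: $75 · Maintenance: $200 · Quality Lab: $525

Combined headcount = 762.
Unrounded shares: Warehouse 91/762 × $1,900 = 226.90; Finishing 231/762 × $1,900 = 575.98; Fabrication 113/762 × $1,900 = 281.76; R&D 35/762 × $1,900 = 87.27; Maintenance 79/762 × $1,900 = 196.98; Quality Lab 213/762 × $1,900 = 531.10.
At nearest $25: Warehouse $225; Finishing $575; Fabrication $275; R&D $75; Maintenance $200; Quality Lab $525. Sum = $1,875.
Difference $1,900 − $1,875 = +$25 applied to Warehouse: Warehouse becomes $250.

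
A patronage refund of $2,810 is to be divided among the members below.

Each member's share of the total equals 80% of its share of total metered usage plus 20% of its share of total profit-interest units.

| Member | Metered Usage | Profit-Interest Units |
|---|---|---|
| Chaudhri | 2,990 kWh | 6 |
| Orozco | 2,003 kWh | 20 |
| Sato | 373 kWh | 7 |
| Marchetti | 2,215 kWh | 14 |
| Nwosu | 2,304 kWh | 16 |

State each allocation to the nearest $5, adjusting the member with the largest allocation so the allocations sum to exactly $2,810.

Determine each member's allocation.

Totals — metered usage 9,885, profit-interest units 63.
Composite weights (80% metered usage + 20% profit-interest units): Chaudhri 0.2610; Orozco 0.2256; Sato 0.0524; Marchetti 0.2237; Nwosu 0.2373.
Raw shares: Chaudhri 733.50; Orozco 633.93; Sato 147.27; Marchetti 628.61; Nwosu 666.69.
After rounding ($5): Chaudhri $735; Orozco $635; Sato $145; Marchetti $630; Nwosu $665. Sum = $2,810.
Rounded total matches; no reconciliation needed.

Chaudhri: $735 · Orozco: $635 · Sato: $145 · Marchetti: $630 · Nwosu: $665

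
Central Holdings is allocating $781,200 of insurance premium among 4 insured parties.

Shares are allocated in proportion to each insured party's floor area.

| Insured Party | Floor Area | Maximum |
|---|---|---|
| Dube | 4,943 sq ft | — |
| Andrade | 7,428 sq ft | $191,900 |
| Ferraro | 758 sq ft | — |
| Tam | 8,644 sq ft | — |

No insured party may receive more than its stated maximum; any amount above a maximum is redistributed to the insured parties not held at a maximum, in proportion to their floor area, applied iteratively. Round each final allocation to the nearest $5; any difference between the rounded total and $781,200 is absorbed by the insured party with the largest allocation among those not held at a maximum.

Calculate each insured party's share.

Dube: $203,060 | Andrade: $191,900 | Ferraro: $31,140 | Tam: $355,100

Total floor area = 21,773.
Unconstrained shares: Dube 177,351.38; Andrade 266,511.44; Ferraro 27,196.51; Tam 310,140.67.
Held at cap: Andrade ($191,900); balance $589,300 reallocated over remaining floor area 14,345.
Shares after redistribution: Dube 203,060.99 → $203,060; Ferraro 31,139.03 → $31,140; Tam 355,099.98 → $355,100.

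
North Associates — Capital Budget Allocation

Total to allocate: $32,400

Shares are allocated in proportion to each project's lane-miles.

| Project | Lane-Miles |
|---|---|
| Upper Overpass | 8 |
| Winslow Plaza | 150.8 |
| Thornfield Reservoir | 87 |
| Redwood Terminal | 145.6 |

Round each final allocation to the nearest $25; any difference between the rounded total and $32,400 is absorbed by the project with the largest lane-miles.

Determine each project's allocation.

Combined lane-miles = 8 + 150.8 + 87 + 145.6 = 391.4.
Unrounded shares: Upper Overpass 662.24; Winslow Plaza 12,483.19; Thornfield Reservoir 7,201.84; Redwood Terminal 12,052.73.
After rounding ($25): Upper Overpass $650; Winslow Plaza $12,475; Thornfield Reservoir $7,200; Redwood Terminal $12,050. Sum = $32,375.
Difference $32,400 − $32,375 = +$25 applied to largest lane-miles (Winslow Plaza): Winslow Plaza becomes $12,500.

Upper Overpass: $650 · Winslow Plaza: $12,500 · Thornfield Reservoir: $7,200 · Redwood Terminal: $12,050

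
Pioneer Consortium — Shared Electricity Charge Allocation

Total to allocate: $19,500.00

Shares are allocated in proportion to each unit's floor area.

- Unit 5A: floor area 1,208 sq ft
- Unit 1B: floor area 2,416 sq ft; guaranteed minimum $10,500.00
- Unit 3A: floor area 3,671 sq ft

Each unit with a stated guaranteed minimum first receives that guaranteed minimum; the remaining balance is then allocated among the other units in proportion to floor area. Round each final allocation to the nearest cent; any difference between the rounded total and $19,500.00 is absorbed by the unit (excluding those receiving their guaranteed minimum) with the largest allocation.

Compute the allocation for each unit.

Unit 5A: $2,228.33 · Unit 1B: $10,500.00 · Unit 3A: $6,771.67

Fund the minimums — Unit 1B $10,500.00. Balance $9,000.00.
Balance split over remaining floor area 4,879: Unit 5A 2,228.3255 → $2,228.33; Unit 3A 6,771.6745 → $6,771.67.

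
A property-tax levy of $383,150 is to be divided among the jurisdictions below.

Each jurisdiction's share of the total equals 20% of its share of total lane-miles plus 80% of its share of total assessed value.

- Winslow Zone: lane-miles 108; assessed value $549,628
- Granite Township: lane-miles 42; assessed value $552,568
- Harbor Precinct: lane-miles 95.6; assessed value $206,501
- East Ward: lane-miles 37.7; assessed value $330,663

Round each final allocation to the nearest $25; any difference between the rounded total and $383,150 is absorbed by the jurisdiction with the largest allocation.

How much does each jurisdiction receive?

Lane-miles total 283.3; assessed value total 1,639,360.
Combined weights (20% lane-miles + 80% assessed value): Winslow Zone 0.3445; Granite Township 0.2993; Harbor Precinct 0.1683; East Ward 0.1880.
Unrounded shares: Winslow Zone 131,979.91; Granite Township 114,677.23; Harbor Precinct 64,469.51; East Ward 72,023.35.
Rounded to nearest $25: Winslow Zone $131,975; Granite Township $114,675; Harbor Precinct $64,475; East Ward $72,025. Sum = $383,150.
Sum already equals the total — no adjustment.

Winslow Zone: $131,975 | Granite Township: $114,675 | Harbor Precinct: $64,475 | East Ward: $72,025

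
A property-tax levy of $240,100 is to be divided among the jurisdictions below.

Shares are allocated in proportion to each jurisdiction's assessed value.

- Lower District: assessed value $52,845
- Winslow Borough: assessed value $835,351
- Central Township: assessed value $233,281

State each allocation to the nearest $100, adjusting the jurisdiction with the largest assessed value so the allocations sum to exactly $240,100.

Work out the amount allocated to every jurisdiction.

Combined assessed value = 1,121,477.
Raw shares: Lower District 52,845/1,121,477 × $240,100 = 11,313.73; Winslow Borough 835,351/1,121,477 × $240,100 = 178,842.52; Central Township 233,281/1,121,477 × $240,100 = 49,943.75.
After rounding ($100): Lower District $11,300; Winslow Borough $178,800; Central Township $49,900. Sum = $240,000.
Difference $240,100 − $240,000 = +$100 applied to largest assessed value (Winslow Borough): Winslow Borough becomes $178,900.

Lower District: $11,300 | Winslow Borough: $178,900 | Central Township: $49,900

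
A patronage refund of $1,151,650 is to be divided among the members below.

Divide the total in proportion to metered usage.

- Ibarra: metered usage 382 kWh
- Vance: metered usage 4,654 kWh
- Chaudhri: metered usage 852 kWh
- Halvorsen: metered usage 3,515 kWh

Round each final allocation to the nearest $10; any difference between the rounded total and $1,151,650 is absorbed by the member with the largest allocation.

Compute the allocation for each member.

Ibarra: $46,790; Vance: $570,000; Chaudhri: $104,350; Halvorsen: $430,510

Total metered usage = 9,403.
Pro-rata amounts: Ibarra 382/9,403 × $1,151,650 = 46,786.16; Vance 4,654/9,403 × $1,151,650 = 570,007.35; Chaudhri 852/9,403 × $1,151,650 = 104,350.29; Halvorsen 3,515/9,403 × $1,151,650 = 430,506.19.
At nearest $10: Ibarra $46,790; Vance $570,010; Chaudhri $104,350; Halvorsen $430,510. Sum = $1,151,660.
Difference $1,151,650 − $1,151,660 = −$10 applied to largest allocation (Vance): Vance becomes $570,000.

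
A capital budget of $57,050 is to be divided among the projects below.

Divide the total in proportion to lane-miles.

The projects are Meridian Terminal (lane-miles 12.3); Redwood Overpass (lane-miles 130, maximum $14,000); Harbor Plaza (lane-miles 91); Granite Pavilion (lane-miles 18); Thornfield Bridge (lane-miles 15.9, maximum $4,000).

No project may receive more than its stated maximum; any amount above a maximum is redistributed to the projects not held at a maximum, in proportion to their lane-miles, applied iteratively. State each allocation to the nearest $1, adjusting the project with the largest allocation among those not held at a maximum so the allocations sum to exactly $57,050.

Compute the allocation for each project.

Meridian Terminal: $3,960 | Redwood Overpass: $14,000 | Harbor Plaza: $29,295 | Granite Pavilion: $5,795 | Thornfield Bridge: $4,000

Combined lane-miles = 267.2.
Pro-rata shares before constraints: Meridian Terminal 2,626.18; Redwood Overpass 27,756.36; Harbor Plaza 19,429.45; Granite Pavilion 3,843.19; Thornfield Bridge 3,394.82.
Cap binds for Redwood Overpass ($14,000); residual $43,050 reallocated over remaining lane-miles 137.2.
Cap binds for Thornfield Bridge ($4,000); residual $39,050 reallocated over remaining lane-miles 121.3.
Redistributed shares: Meridian Terminal 3,959.73 → $3,960; Harbor Plaza 29,295.55 → $29,296; Granite Pavilion 5,794.72 → $5,795.
Rounding difference −$1 applied to Harbor Plaza → $29,295.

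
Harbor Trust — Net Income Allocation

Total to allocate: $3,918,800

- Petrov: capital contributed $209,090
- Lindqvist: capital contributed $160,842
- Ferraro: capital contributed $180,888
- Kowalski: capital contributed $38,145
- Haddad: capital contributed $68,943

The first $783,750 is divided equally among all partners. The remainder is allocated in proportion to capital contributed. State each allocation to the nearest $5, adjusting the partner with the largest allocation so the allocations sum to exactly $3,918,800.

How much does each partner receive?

Petrov: $1,153,100; Lindqvist: $923,190; Ferraro: $1,018,715; Kowalski: $338,520; Haddad: $485,275

$783,750 shared equally gives $156,750 per partner.
Remainder $3,135,050 by capital contributed (total 657,908): Petrov 996,351.47 → $996,350; Lindqvist 766,441.07 → $766,440; Ferraro 861,963.87 → $861,965; Kowalski 181,767.79 → $181,770; Haddad 328,525.80 → $328,525.
Totals: Petrov $156,750 + $996,350 = $1,153,100; Lindqvist $156,750 + $766,440 = $923,190; Ferraro $156,750 + $861,965 = $1,018,715; Kowalski $156,750 + $181,770 = $338,520; Haddad $156,750 + $328,525 = $485,275.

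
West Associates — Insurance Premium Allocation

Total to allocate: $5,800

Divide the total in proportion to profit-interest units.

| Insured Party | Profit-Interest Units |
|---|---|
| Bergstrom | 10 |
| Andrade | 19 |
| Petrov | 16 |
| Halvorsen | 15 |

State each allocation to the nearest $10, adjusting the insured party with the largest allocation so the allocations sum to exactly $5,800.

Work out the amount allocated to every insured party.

Bergstrom: $970 | Andrade: $1,830 | Petrov: $1,550 | Halvorsen: $1,450

Profit-interest units total: 60.
Raw shares: Bergstrom 10/60 × $5,800 = 966.67; Andrade 19/60 × $5,800 = 1,836.67; Petrov 16/60 × $5,800 = 1,546.67; Halvorsen 15/60 × $5,800 = 1,450.00.
Rounded to nearest $10: Bergstrom $970; Andrade $1,840; Petrov $1,550; Halvorsen $1,450. Sum = $5,810.
Difference $5,800 − $5,810 = −$10 applied to largest allocation (Andrade): Andrade becomes $1,830.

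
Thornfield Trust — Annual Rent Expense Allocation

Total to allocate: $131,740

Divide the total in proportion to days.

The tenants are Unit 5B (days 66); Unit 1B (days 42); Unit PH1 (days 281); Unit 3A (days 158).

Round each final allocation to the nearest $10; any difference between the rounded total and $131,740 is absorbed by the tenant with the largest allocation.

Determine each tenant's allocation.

Unit 5B: $15,900 · Unit 1B: $10,120 · Unit PH1: $67,670 · Unit 3A: $38,050

Days total: 547.
Unrounded shares: Unit 5B 66/547 × $131,740 = 15,895.50; Unit 1B 42/547 × $131,740 = 10,115.32; Unit PH1 281/547 × $131,740 = 67,676.31; Unit 3A 158/547 × $131,740 = 38,052.87.
After rounding ($10): Unit 5B $15,900; Unit 1B $10,120; Unit PH1 $67,680; Unit 3A $38,050. Sum = $131,750.
Difference $131,740 − $131,750 = −$10 applied to largest allocation (Unit PH1): Unit PH1 becomes $67,670.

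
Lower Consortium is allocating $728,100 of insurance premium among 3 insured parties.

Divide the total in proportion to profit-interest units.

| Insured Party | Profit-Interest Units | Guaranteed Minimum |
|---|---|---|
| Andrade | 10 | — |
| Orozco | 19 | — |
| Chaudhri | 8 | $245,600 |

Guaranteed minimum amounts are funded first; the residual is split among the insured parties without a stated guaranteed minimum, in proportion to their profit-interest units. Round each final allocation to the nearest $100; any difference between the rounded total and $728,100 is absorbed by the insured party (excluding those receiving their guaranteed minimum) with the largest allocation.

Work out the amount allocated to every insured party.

Guaranteed amounts: Chaudhri $245,600. Remaining pool $482,500.
Remaining pool split over remaining profit-interest units 29: Andrade 166,379.31 → $166,400; Orozco 316,120.69 → $316,100.

Andrade: $166,400; Orozco: $316,100; Chaudhri: $245,600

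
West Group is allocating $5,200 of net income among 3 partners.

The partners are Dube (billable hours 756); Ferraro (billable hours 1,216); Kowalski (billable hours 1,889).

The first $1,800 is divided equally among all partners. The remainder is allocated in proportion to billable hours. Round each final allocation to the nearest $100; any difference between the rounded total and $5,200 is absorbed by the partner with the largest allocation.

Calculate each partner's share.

Equal tier: $1,800 ÷ 3 = $600 apiece.
Remainder $3,400 by billable hours (total 3,861): Dube 665.73 → $700; Ferraro 1,070.81 → $1,100; Kowalski 1,663.46 → $1,700.
Rounding difference −$100 on remainder applied to Kowalski.
Totals: Dube $600 + $700 = $1,300; Ferraro $600 + $1,100 = $1,700; Kowalski $600 + $1,600 = $2,200.

Dube: $1,300; Ferraro: $1,700; Kowalski: $2,200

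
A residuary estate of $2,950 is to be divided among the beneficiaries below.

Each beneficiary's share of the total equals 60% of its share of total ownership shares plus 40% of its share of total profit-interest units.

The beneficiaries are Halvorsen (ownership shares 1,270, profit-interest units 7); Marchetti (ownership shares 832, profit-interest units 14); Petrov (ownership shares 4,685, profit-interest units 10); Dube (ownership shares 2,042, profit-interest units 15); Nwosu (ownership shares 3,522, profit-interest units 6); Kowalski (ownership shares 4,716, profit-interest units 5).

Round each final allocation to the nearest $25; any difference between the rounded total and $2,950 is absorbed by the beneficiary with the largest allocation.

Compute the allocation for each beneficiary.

Halvorsen: $275 · Marchetti: $375 · Petrov: $675 · Dube: $525 · Nwosu: $500 · Kowalski: $600

Totals — ownership shares 17,067, profit-interest units 57.
Combined weights (60% ownership shares + 40% profit-interest units): Halvorsen 0.0938; Marchetti 0.1275; Petrov 0.2349; Dube 0.1771; Nwosu 0.1659; Kowalski 0.2009.
Pro-rata amounts: Halvorsen 276.62; Marchetti 376.11; Petrov 692.89; Dube 522.30; Nwosu 489.47; Kowalski 592.60.
At nearest $25: Halvorsen $275; Marchetti $375; Petrov $700; Dube $525; Nwosu $500; Kowalski $600. Sum = $2,975.
Difference $2,950 − $2,975 = −$25 applied to largest allocation (Petrov): Petrov becomes $675.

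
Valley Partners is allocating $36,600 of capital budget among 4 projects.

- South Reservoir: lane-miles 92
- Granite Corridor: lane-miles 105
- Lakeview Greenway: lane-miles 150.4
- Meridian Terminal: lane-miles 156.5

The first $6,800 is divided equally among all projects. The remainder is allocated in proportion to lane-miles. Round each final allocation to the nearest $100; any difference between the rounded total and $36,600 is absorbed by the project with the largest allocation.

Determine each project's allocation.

$6,800 shared equally gives $1,700 per project.
Remainder $29,800 by lane-miles (total 503.9): South Reservoir 5,440.76 → $5,400; Granite Corridor 6,209.57 → $6,200; Lakeview Greenway 8,894.46 → $8,900; Meridian Terminal 9,255.21 → $9,300.
Totals: South Reservoir $1,700 + $5,400 = $7,100; Granite Corridor $1,700 + $6,200 = $7,900; Lakeview Greenway $1,700 + $8,900 = $10,600; Meridian Terminal $1,700 + $9,300 = $11,000.

South Reservoir: $7,100 | Granite Corridor: $7,900 | Lakeview Greenway: $10,600 | Meridian Terminal: $11,000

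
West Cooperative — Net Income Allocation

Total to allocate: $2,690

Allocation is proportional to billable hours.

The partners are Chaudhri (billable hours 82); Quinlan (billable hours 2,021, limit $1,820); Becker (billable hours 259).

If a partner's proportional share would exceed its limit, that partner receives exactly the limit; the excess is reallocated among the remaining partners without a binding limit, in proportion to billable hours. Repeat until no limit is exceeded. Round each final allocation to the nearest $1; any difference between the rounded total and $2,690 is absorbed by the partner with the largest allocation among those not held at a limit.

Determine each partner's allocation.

Chaudhri: $209 | Quinlan: $1,820 | Becker: $661

Sum of billable hours: 2,362.
Unconstrained shares: Chaudhri 93.39; Quinlan 2,301.65; Becker 294.97.
Capped: Quinlan ($1,820); remaining pool $870 reallocated over remaining billable hours 341.
Shares after redistribution: Chaudhri 209.21 → $209; Becker 660.79 → $661.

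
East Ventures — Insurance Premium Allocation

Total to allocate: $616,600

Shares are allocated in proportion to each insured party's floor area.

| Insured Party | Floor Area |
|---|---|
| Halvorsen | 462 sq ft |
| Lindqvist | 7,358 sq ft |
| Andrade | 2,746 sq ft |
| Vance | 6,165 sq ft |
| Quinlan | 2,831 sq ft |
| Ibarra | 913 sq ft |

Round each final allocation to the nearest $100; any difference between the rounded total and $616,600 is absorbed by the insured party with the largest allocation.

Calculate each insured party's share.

Halvorsen: $13,900 · Lindqvist: $221,500 · Andrade: $82,700 · Vance: $185,700 · Quinlan: $85,300 · Ibarra: $27,500

Sum of floor area: 20,475.
Unrounded shares: Halvorsen 462/20,475 × $616,600 = 13,913.03; Lindqvist 7,358/20,475 × $616,600 = 221,584.51; Andrade 2,746/20,475 × $616,600 = 82,695.17; Vance 6,165/20,475 × $616,600 = 185,657.58; Quinlan 2,831/20,475 × $616,600 = 85,254.93; Ibarra 913/20,475 × $616,600 = 27,494.79.
At nearest $100: Halvorsen $13,900; Lindqvist $221,600; Andrade $82,700; Vance $185,700; Quinlan $85,300; Ibarra $27,500. Sum = $616,700.
Difference $616,600 − $616,700 = −$100 applied to largest allocation (Lindqvist): Lindqvist becomes $221,500.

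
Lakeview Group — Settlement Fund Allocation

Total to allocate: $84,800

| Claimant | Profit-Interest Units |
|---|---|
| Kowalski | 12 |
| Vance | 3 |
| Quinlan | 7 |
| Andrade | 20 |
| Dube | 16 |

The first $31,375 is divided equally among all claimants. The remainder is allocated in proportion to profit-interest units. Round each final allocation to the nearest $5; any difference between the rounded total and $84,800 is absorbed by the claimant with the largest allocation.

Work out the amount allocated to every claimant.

Kowalski: $17,330 | Vance: $9,040 | Quinlan: $12,725 | Andrade: $24,690 | Dube: $21,015

$31,375 shared equally gives $6,275 per claimant.
Remainder $53,425 by profit-interest units (total 58): Kowalski 11,053.45 → $11,055; Vance 2,763.36 → $2,765; Quinlan 6,447.84 → $6,450; Andrade 18,422.41 → $18,420; Dube 14,737.93 → $14,740.
Rounding difference −$5 on remainder applied to Andrade.
Totals: Kowalski $6,275 + $11,055 = $17,330; Vance $6,275 + $2,765 = $9,040; Quinlan $6,275 + $6,450 = $12,725; Andrade $6,275 + $18,415 = $24,690; Dube $6,275 + $14,740 = $21,015.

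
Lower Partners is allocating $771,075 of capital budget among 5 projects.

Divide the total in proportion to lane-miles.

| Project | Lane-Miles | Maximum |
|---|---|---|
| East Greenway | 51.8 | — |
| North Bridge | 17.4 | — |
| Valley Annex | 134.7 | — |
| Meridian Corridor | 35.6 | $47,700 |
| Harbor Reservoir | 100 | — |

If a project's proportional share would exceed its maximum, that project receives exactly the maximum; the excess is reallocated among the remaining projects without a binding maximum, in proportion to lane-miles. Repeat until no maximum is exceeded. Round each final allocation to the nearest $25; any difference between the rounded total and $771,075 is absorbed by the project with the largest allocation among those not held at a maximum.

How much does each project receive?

Total lane-miles = 339.5.
Pro-rata shares before constraints: East Greenway 117,648.56; North Bridge 39,519.01; Valley Annex 305,931.67; Meridian Corridor 80,854.99; Harbor Reservoir 227,120.77.
Held at cap: Meridian Corridor ($47,700); residual $723,375 reallocated over remaining lane-miles 303.9.
Redistributed shares: East Greenway 123,299.85 → $123,300; North Bridge 41,417.32 → $41,425; Valley Annex 320,627.22 → $320,625; Harbor Reservoir 238,030.60 → $238,025.

East Greenway: $123,300 | North Bridge: $41,425 | Valley Annex: $320,625 | Meridian Corridor: $47,700 | Harbor Reservoir: $238,025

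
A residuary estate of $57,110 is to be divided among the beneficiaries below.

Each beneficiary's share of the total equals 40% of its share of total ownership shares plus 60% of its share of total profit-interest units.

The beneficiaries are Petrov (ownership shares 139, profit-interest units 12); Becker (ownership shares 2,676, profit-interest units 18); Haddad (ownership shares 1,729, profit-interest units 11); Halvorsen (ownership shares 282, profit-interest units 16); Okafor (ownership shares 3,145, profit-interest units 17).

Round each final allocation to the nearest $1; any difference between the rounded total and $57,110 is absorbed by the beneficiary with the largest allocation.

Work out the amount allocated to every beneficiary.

Totals — ownership shares 7,971, profit-interest units 74.
Combined weights (40% ownership shares + 60% profit-interest units): Petrov 0.1043; Becker 0.2802; Haddad 0.1760; Halvorsen 0.1439; Okafor 0.2957.
Pro-rata amounts: Petrov 5,955.01; Becker 16,004.09; Haddad 10,048.72; Halvorsen 8,217.05; Okafor 16,885.14.
After rounding ($1): Petrov $5,955; Becker $16,004; Haddad $10,049; Halvorsen $8,217; Okafor $16,885. Sum = $57,110.
Sum already equals the total — no adjustment.

Petrov: $5,955; Becker: $16,004; Haddad: $10,049; Halvorsen: $8,217; Okafor: $16,885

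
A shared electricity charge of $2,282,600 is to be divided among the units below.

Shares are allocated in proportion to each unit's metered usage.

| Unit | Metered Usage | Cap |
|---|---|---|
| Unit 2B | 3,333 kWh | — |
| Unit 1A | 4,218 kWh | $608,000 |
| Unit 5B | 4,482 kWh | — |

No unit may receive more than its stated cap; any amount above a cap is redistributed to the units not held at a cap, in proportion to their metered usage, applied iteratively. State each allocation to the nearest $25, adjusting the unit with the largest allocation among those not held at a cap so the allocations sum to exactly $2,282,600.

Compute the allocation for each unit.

Unit 2B: $714,200 · Unit 1A: $608,000 · Unit 5B: $960,400

Total metered usage = 12,033.
Unconstrained shares: Unit 2B 632,253.45; Unit 1A 800,133.53; Unit 5B 850,213.01.
Held at cap: Unit 1A ($608,000); residual $1,674,600 reallocated over remaining metered usage 7,815.
Shares after redistribution: Unit 2B 714,196.01 → $714,200; Unit 5B 960,403.99 → $960,400.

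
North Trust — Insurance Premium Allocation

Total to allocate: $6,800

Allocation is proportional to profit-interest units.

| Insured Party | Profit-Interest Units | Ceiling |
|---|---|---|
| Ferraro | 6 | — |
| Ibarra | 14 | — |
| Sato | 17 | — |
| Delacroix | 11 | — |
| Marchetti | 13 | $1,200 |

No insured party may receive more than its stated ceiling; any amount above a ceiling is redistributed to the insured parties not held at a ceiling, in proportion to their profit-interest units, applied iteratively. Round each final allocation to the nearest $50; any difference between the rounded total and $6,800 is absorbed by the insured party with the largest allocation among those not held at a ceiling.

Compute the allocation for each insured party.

Total profit-interest units = 61.
Pro-rata shares before constraints: Ferraro 668.85; Ibarra 1,560.66; Sato 1,895.08; Delacroix 1,226.23; Marchetti 1,449.18.
Capped: Marchetti ($1,200); balance $5,600 reallocated over remaining profit-interest units 48.
Remaining shares: Ferraro 700.00 → $700; Ibarra 1,633.33 → $1,650; Sato 1,983.33 → $2,000; Delacroix 1,283.33 → $1,300.
Rounding difference −$50 applied to Sato → $1,950.

Ferraro: $700; Ibarra: $1,650; Sato: $1,950; Delacroix: $1,300; Marchetti: $1,200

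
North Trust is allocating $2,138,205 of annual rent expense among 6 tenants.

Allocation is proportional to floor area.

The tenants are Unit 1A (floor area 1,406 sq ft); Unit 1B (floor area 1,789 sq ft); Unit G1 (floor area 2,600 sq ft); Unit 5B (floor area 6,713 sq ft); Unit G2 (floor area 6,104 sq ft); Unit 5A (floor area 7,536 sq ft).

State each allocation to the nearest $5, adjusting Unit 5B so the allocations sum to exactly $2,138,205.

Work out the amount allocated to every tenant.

Total floor area = 26,148.
Pro-rata amounts: Unit 1A 1,406/26,148 × $2,138,205 = 114,973.09; Unit 1B 1,789/26,148 × $2,138,205 = 146,292.21; Unit G1 2,600/26,148 × $2,138,205 = 212,610.26; Unit 5B 6,713/26,148 × $2,138,205 = 548,943.33; Unit G2 6,104/26,148 × $2,138,205 = 499,143.46; Unit 5A 7,536/26,148 × $2,138,205 = 616,242.65.
After rounding ($5): Unit 1A $114,975; Unit 1B $146,290; Unit G1 $212,610; Unit 5B $548,945; Unit G2 $499,145; Unit 5A $616,245. Sum = $2,138,210.
Difference $2,138,205 − $2,138,210 = −$5 applied to Unit 5B: Unit 5B becomes $548,940.

Unit 1A: $114,975 · Unit 1B: $146,290 · Unit G1: $212,610 · Unit 5B: $548,940 · Unit G2: $499,145 · Unit 5A: $616,245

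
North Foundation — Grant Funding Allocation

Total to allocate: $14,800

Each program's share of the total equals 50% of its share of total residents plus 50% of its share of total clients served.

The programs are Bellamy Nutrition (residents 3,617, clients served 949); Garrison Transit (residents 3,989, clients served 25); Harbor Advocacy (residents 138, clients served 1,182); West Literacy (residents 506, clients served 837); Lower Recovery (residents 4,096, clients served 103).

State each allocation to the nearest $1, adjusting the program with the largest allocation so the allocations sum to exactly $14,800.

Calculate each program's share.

Bellamy Nutrition: $4,436 · Garrison Transit: $2,451 · Harbor Advocacy: $2,908 · West Literacy: $2,304 · Lower Recovery: $2,701

Totals — residents 12,346, clients served 3,096.
Combined weights (50% residents + 50% clients served): Bellamy Nutrition 0.2997; Garrison Transit 0.1656; Harbor Advocacy 0.1965; West Literacy 0.1557; Lower Recovery 0.1825.
Proportional shares: Bellamy Nutrition 4,436.26; Garrison Transit 2,450.70; Harbor Advocacy 2,907.91; West Literacy 2,303.87; Lower Recovery 2,701.27.
At nearest $1: Bellamy Nutrition $4,436; Garrison Transit $2,451; Harbor Advocacy $2,908; West Literacy $2,304; Lower Recovery $2,701. Sum = $14,800.
Rounded total matches; no reconciliation needed.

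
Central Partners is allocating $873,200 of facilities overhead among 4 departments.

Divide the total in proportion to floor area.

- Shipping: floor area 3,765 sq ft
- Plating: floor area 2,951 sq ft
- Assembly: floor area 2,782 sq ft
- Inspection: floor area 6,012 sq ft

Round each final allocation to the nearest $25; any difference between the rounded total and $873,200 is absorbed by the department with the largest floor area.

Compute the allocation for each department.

Shipping: $211,975; Plating: $166,150; Assembly: $156,625; Inspection: $338,450

Sum of floor area: 15,510.
Raw shares: Shipping 3,765/15,510 × $873,200 = 211,966.34; Plating 2,951/15,510 × $873,200 = 166,138.83; Assembly 2,782/15,510 × $873,200 = 156,624.27; Inspection 6,012/15,510 × $873,200 = 338,470.56.
At nearest $25: Shipping $211,975; Plating $166,150; Assembly $156,625; Inspection $338,475. Sum = $873,225.
Difference $873,200 − $873,225 = −$25 applied to largest floor area (Inspection): Inspection becomes $338,450.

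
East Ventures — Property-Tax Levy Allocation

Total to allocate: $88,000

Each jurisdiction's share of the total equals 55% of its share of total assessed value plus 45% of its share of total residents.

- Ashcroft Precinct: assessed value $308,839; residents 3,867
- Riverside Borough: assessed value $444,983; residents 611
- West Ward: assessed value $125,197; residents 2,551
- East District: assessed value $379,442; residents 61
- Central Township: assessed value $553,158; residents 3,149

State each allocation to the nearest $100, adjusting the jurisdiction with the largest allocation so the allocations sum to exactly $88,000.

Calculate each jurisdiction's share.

Totals — assessed value 1,811,619, residents 10,239.
Combined weights (55% assessed value + 45% residents): Ashcroft Precinct 0.2637; Riverside Borough 0.1619; West Ward 0.1501; East District 0.1179; Central Township 0.3063.
Unrounded shares: Ashcroft Precinct 23,206.95; Riverside Borough 14,251.44; West Ward 13,210.98; East District 10,373.26; Central Township 26,957.37.
At nearest $100: Ashcroft Precinct $23,200; Riverside Borough $14,300; West Ward $13,200; East District $10,400; Central Township $27,000. Sum = $88,100.
Difference $88,000 − $88,100 = −$100 applied to largest allocation (Central Township): Central Township becomes $26,900.

Ashcroft Precinct: $23,200; Riverside Borough: $14,300; West Ward: $13,200; East District: $10,400; Central Township: $26,900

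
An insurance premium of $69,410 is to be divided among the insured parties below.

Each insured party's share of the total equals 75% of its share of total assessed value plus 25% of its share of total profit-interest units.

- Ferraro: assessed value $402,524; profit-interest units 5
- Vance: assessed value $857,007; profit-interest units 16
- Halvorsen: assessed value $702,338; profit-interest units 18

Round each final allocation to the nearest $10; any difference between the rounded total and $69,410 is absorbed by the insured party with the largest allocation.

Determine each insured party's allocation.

Assessed value total 1,961,869; profit-interest units total 39.
Composite weights (75% assessed value + 25% profit-interest units): Ferraro 0.1859; Vance 0.4302; Halvorsen 0.3839.
Pro-rata amounts: Ferraro 12,905.51; Vance 29,859.35; Halvorsen 26,645.14.
Rounded to nearest $10: Ferraro $12,910; Vance $29,860; Halvorsen $26,650. Sum = $69,420.
Difference $69,410 − $69,420 = −$10 applied to largest allocation (Vance): Vance becomes $29,850.

Ferraro: $12,910 · Vance: $29,850 · Halvorsen: $26,650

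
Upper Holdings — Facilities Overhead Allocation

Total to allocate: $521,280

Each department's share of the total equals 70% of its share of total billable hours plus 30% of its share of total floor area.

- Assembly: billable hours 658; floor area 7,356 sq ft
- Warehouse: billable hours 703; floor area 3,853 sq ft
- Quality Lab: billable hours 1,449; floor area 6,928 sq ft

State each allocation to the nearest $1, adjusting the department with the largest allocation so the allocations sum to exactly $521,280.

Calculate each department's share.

Totals — billable hours 2,810, floor area 18,137.
Blended shares (70% billable hours + 30% floor area): Assembly 0.2856; Warehouse 0.2389; Quality Lab 0.4756.
Pro-rata amounts: Assembly 148,871.58; Warehouse 124,510.94; Quality Lab 247,897.48.
Rounded to nearest $1: Assembly $148,872; Warehouse $124,511; Quality Lab $247,897. Sum = $521,280.
No rounding difference to absorb.

Assembly: $148,872; Warehouse: $124,511; Quality Lab: $247,897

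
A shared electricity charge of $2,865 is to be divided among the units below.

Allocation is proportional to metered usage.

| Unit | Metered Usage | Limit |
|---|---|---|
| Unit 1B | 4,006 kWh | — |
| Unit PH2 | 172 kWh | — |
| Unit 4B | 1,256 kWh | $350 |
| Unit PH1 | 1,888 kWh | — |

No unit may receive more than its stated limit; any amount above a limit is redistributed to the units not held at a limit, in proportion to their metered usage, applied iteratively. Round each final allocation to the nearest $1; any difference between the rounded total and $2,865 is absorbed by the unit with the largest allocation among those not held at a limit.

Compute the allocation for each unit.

Total metered usage = 7,322.
Proportional shares (ignoring caps): Unit 1B 1,567.49; Unit PH2 67.30; Unit 4B 491.46; Unit PH1 738.75.
Capped: Unit 4B ($350); balance $2,515 reallocated over remaining metered usage 6,066.
Shares after redistribution: Unit 1B 1,660.91 → $1,661; Unit PH2 71.31 → $71; Unit PH1 782.78 → $783.

Unit 1B: $1,661 · Unit PH2: $71 · Unit 4B: $350 · Unit PH1: $783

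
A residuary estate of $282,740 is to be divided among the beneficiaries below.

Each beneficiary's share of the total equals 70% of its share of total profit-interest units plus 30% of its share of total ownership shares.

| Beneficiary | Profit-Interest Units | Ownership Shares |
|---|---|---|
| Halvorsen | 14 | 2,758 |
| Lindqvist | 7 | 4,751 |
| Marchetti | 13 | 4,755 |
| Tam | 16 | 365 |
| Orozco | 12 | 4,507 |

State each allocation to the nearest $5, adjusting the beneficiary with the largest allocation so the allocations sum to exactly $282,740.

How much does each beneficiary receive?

Totals — profit-interest units 62, ownership shares 17,136.
Blended shares (70% profit-interest units + 30% ownership shares): Halvorsen 0.2063; Lindqvist 0.1622; Marchetti 0.2300; Tam 0.1870; Orozco 0.2144.
Pro-rata amounts: Halvorsen 58,343.07; Lindqvist 45,862.70; Marchetti 65,035.85; Tam 52,882.34; Orozco 60,616.04.
After rounding ($5): Halvorsen $58,345; Lindqvist $45,865; Marchetti $65,035; Tam $52,880; Orozco $60,615. Sum = $282,740.
No rounding difference to absorb.

Halvorsen: $58,345 · Lindqvist: $45,865 · Marchetti: $65,035 · Tam: $52,880 · Orozco: $60,615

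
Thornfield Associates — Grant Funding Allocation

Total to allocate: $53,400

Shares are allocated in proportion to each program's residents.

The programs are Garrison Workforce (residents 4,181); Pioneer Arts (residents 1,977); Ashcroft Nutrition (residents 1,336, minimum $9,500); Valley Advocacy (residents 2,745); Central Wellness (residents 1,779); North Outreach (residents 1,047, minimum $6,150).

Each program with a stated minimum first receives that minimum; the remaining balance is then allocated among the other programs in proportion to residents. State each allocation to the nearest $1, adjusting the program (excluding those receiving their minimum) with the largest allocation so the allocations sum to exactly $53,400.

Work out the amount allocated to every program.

Garrison Workforce: $14,775 · Pioneer Arts: $6,987 · Ashcroft Nutrition: $9,500 · Valley Advocacy: $9,701 · Central Wellness: $6,287 · North Outreach: $6,150

Fund the minimums — Ashcroft Nutrition $9,500; North Outreach $6,150. Remaining pool $37,750.
Remaining pool split over remaining residents 10,682: Garrison Workforce 14,775.58 → $14,776; Pioneer Arts 6,986.68 → $6,987; Valley Advocacy 9,700.78 → $9,701; Central Wellness 6,286.95 → $6,287.
Rounding difference −$1 applied to Garrison Workforce → $14,775.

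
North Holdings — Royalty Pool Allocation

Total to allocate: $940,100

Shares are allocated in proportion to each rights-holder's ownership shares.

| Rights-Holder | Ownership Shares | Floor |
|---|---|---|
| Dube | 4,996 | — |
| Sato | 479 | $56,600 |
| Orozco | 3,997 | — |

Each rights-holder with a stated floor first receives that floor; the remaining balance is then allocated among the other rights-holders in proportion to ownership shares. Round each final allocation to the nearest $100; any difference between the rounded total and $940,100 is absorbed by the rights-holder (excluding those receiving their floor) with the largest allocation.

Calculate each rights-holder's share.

Minimums first: Sato $56,600. Remaining pool $883,500.
Remaining pool split over remaining ownership shares 8,993: Dube 490,822.42 → $490,800; Orozco 392,677.58 → $392,700.

Dube: $490,800; Sato: $56,600; Orozco: $392,700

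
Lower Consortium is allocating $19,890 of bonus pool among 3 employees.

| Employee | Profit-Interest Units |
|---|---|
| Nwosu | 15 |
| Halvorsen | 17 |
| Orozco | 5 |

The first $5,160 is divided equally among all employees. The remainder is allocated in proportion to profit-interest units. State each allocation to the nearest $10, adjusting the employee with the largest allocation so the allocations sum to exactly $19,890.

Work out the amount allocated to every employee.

Nwosu: $7,690 · Halvorsen: $8,490 · Orozco: $3,710

First tranche $5,160 split equally: $1,720 each.
Remainder $14,730 by profit-interest units (total 37): Nwosu 5,971.62 → $5,970; Halvorsen 6,767.84 → $6,770; Orozco 1,990.54 → $1,990.
Totals: Nwosu $1,720 + $5,970 = $7,690; Halvorsen $1,720 + $6,770 = $8,490; Orozco $1,720 + $1,990 = $3,710.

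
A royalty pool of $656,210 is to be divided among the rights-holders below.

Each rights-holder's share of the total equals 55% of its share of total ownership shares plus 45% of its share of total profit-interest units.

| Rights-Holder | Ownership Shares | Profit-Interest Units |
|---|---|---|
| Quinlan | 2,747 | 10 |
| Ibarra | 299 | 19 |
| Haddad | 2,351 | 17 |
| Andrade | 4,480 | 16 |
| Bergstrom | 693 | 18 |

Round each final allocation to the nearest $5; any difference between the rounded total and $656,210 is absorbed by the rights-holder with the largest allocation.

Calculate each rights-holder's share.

Ownership shares total 10,570; profit-interest units total 80.
Blended shares (55% ownership shares + 45% profit-interest units): Quinlan 0.1992; Ibarra 0.1224; Haddad 0.2180; Andrade 0.3231; Bergstrom 0.1373.
Pro-rata amounts: Quinlan 130,708.87; Ibarra 80,341.88; Haddad 143,025.61; Andrade 212,029.71; Bergstrom 90,103.93.
After rounding ($5): Quinlan $130,710; Ibarra $80,340; Haddad $143,025; Andrade $212,030; Bergstrom $90,105. Sum = $656,210.
Sum already equals the total — no adjustment.

Quinlan: $130,710 | Ibarra: $80,340 | Haddad: $143,025 | Andrade: $212,030 | Bergstrom: $90,105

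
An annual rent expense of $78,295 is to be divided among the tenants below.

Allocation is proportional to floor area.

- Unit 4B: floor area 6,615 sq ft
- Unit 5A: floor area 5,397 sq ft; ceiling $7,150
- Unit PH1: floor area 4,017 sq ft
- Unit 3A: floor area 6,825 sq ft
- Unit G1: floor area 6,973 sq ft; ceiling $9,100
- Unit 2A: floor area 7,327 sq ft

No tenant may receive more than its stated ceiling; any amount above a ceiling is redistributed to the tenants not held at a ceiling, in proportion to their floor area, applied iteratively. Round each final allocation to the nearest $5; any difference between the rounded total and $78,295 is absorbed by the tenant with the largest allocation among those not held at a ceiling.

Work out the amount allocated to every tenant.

Sum of floor area: 37,154.
Pro-rata shares before constraints: Unit 4B 13,939.86; Unit 5A 11,373.15; Unit PH1 8,465.06; Unit 3A 14,382.39; Unit G1 14,694.27; Unit 2A 15,440.26.
Cap binds for Unit 5A ($7,150), Unit G1 ($9,100); balance $62,045 reallocated over remaining floor area 24,784.
Redistributed shares: Unit 4B 16,560.19 → $16,560; Unit PH1 10,056.28 → $10,055; Unit 3A 17,085.91 → $17,085; Unit 2A 18,342.63 → $18,345.

Unit 4B: $16,560 | Unit 5A: $7,150 | Unit PH1: $10,055 | Unit 3A: $17,085 | Unit G1: $9,100 | Unit 2A: $18,345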